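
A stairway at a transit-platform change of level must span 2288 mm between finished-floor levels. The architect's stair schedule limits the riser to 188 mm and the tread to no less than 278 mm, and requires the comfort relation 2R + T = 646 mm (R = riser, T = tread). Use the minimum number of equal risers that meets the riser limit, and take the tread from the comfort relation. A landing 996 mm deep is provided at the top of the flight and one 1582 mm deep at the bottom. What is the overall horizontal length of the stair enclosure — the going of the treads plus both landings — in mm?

6106 mm

2288 / 188 = 12.170 → round up to 13 risers.
Each riser is 2288/13 = 176 mm (≤ 188 mm).
Tread T = 646 − 2 × 176 = 294 mm (≥ 278 mm).
Going = (13 − 1) × 294 = 3528 mm.
Add landings: 3528 + 996 + 1582 = 6106 mm.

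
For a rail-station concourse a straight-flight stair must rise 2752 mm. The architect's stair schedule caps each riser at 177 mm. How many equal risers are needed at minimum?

At most 177 each: 2752/177 = 15.55, giving 16 risers.

16 risers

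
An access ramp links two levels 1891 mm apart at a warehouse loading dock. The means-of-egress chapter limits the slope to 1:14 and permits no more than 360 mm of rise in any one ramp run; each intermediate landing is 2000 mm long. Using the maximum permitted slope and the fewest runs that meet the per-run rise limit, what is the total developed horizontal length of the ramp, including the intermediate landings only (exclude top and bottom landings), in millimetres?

At most 360 each: 1891/360 = 5.25, giving 6 ramp runs. That means 5 intermediate landings.
Ramp run (horizontal) at 1:14: 1891 × 14 = 26474 mm.
Intermediate landings: 5 × 2000 = 10000 mm.
Developed length = 26474 + 10000 = 36474 mm.

36474 mm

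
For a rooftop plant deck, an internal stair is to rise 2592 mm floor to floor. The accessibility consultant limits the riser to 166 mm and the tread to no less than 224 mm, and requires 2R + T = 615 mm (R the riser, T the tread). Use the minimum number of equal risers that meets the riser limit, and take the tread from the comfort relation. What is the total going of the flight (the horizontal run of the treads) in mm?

2592 / 166 = 15.61, so 16 risers are needed.
R = 2592 ÷ 16 = 162 mm.
T = 615 − 2·162 = 291 mm, which satisfies the 224 mm minimum.
16 risers give 15 treads; going = 15 × 291 = 4365 mm.

4365 mm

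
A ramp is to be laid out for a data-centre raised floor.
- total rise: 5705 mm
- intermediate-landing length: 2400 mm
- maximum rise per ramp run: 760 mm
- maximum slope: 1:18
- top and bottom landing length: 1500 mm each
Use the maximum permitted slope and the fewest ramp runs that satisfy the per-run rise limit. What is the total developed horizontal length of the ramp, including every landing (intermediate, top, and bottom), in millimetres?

5705 / 760 = 7.507 → round up to 8 ramp runs. That means 7 intermediate landings.
Ramp run (horizontal) at 1:18: 5705 × 18 = 102690 mm.
Intermediate landings: 7 × 2400 = 16800 mm.
Top and bottom landings: 2 × 1500 = 3000 mm.
Total = 102690 + 16800 + 3000 = 122490 mm.

122490 mm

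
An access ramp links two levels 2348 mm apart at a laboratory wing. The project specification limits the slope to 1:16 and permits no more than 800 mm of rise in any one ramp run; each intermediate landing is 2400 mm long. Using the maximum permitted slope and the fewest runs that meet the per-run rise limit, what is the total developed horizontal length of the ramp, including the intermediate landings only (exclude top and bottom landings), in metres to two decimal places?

42.37 m

⌈2348/800⌉ = 3 ramp runs. That means 2 intermediate landings.
Horizontal run for 2348 mm of rise at 1:16 is 2348 × 16 = 37568 mm.
Intermediate landings: 2 × 2400 = 4800 mm.
Developed length = 37568 + 4800 = 42368 mm.
= 42.37 m.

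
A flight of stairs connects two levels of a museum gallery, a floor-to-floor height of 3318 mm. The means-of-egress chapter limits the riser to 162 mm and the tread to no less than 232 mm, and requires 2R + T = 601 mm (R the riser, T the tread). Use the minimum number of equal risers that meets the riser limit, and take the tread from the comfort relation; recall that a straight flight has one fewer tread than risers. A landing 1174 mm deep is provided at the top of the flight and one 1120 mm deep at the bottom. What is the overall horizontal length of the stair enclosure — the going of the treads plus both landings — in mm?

3318 / 162 = 20.48, so 21 risers are needed.
Riser R = 3318 / 21 = 158 mm, within the 162 mm limit.
T = 601 − 2·158 = 285 mm, which satisfies the 232 mm minimum.
21 risers give 20 treads; going = 20 × 285 = 5700 mm.
Enclosure = 5700 + 1174 + 1120 = 7994 mm.

7994 mm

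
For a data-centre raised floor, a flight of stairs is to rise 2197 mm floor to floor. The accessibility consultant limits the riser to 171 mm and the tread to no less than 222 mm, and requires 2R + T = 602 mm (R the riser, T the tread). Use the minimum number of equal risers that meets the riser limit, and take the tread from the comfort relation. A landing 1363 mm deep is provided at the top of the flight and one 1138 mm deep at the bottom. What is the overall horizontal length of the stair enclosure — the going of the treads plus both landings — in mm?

2197 / 171 = 12.85, so 13 risers are needed.
Riser R = 2197 / 13 = 169 mm, within the 171 mm limit.
Tread T = 602 − 2 × 169 = 264 mm (≥ 222 mm).
13 risers give 12 treads; going = 12 × 264 = 3168 mm.
Add landings: 3168 + 1363 + 1138 = 5669 mm.

5669 mm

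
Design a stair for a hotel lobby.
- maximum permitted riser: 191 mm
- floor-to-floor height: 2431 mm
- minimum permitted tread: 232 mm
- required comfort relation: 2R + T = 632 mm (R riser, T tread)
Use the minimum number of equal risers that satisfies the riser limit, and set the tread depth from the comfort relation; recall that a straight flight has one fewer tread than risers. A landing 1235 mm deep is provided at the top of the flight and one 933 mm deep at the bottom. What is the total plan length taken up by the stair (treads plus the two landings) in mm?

2431 / 191 = 12.73, so 13 risers are needed.
R = 2431 ÷ 13 = 187 mm.
Tread T = 632 − 2 × 187 = 258 mm (≥ 232 mm).
13 risers give 12 treads; going = 12 × 258 = 3096 mm.
Enclosure = 3096 + 1235 + 933 = 5264 mm.

5264 mm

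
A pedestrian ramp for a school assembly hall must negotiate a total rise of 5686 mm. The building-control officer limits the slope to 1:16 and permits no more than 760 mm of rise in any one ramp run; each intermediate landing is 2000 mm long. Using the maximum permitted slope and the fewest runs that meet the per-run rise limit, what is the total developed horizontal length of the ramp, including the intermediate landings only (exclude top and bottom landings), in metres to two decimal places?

At most 760 each: 5686/760 = 7.48, giving 8 ramp runs. That means 7 intermediate landings.
Horizontal run for 5686 mm of rise at 1:16 is 5686 × 16 = 90976 mm.
7 intermediate landings contribute 7 × 2000 = 14000 mm.
Total developed length = 90976 + 14000 = 104976 mm.
= 104.98 m.

104.98 m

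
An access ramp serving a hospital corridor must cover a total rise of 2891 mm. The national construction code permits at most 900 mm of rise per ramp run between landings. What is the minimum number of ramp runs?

4 runs

2891 / 900 = 3.212 → round up to 4 ramp runs.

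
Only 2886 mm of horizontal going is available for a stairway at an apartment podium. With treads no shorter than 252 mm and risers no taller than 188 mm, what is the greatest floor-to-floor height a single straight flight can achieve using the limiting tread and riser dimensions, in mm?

2256 mm

2886 / 252 = 11.45, so 11 treads fit.
Risers = treads + 1 = 12.
Maximum height = 12 × 188 = 2256 mm.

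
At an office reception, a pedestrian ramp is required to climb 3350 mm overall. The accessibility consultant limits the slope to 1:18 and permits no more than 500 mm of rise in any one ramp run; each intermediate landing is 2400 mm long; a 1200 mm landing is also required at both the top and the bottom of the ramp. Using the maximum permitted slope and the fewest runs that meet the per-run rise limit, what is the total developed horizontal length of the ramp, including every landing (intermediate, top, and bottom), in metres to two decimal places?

3350 / 500 = 6.700 → round up to 7 ramp runs. That means 6 intermediate landings.
Horizontal run for 3350 mm of rise at 1:18 is 3350 × 18 = 60300 mm.
6 intermediate landings contribute 6 × 2400 = 14400 mm.
Top and bottom landings: 2 × 1200 = 2400 mm.
Total = 60300 + 14400 + 2400 = 77100 mm.
= 77.10 m.

77.10 m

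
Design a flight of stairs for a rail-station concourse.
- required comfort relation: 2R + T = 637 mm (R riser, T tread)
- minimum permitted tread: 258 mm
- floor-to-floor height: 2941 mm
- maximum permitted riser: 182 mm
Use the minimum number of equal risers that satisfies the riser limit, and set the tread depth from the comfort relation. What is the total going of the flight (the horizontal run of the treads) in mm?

⌈2941/182⌉ = 17 risers.
R = 2941 ÷ 17 = 173 mm.
T = 637 − 2·173 = 291 mm, which satisfies the 258 mm minimum.
17 risers give 16 treads; going = 16 × 291 = 4656 mm.

4656 mm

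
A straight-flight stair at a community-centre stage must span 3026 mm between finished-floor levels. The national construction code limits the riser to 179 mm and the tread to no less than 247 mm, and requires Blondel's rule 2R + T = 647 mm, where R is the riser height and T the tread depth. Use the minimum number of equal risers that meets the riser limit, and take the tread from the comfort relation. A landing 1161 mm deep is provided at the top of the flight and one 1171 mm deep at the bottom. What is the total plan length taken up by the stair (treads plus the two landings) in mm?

⌈3026/179⌉ = 17 risers.
Each riser is 3026/17 = 178 mm (≤ 179 mm).
Tread T = 647 − 2 × 178 = 291 mm (≥ 247 mm).
17 risers give 16 treads; going = 16 × 291 = 4656 mm.
Enclosure = 4656 + 1161 + 1171 = 6988 mm.

6988 mm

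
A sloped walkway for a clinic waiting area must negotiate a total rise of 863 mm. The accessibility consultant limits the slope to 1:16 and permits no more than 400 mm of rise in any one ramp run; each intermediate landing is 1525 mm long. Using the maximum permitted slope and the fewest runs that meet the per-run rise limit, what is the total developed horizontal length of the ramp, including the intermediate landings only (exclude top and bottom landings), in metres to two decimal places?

⌈863/400⌉ = 3 ramp runs. That means 2 intermediate landings.
Horizontal run for 863 mm of rise at 1:16 is 863 × 16 = 13808 mm.
2 intermediate landings contribute 2 × 1525 = 3050 mm.
Developed length = 13808 + 3050 = 16858 mm.
= 16.86 m.

16.86 m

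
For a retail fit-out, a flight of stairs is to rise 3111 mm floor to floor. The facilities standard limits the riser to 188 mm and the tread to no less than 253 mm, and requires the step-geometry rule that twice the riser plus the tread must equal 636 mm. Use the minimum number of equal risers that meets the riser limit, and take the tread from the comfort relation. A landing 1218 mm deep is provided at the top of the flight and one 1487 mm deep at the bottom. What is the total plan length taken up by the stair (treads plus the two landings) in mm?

3111 / 188 = 16.55, so 17 risers are needed.
Each riser is 3111/17 = 183 mm (≤ 188 mm).
Tread T = 636 − 2 × 183 = 270 mm (≥ 253 mm).
17 risers give 16 treads; going = 16 × 270 = 4320 mm.
Add landings: 4320 + 1218 + 1487 = 7025 mm.

7025 mm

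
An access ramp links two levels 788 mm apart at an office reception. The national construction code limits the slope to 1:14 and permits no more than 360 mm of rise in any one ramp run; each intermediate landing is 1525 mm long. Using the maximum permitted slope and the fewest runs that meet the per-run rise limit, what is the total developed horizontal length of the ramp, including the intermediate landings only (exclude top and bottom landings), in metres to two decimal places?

14.08 m

At most 360 each: 788/360 = 2.19, giving 3 ramp runs. That means 2 intermediate landings.
Horizontal run for 788 mm of rise at 1:14 is 788 × 14 = 11032 mm.
Intermediate landings: 2 × 1525 = 3050 mm.
Total developed length = 11032 + 3050 = 14082 mm.
= 14.08 m.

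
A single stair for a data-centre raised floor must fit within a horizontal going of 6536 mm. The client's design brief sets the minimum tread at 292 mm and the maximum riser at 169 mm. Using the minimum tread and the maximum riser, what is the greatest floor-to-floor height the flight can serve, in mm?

Treads that fit: ⌊6536 / 292⌋ = 22.
Risers = treads + 1 = 23.
Maximum height = 23 × 169 = 3887 mm.

3887 mm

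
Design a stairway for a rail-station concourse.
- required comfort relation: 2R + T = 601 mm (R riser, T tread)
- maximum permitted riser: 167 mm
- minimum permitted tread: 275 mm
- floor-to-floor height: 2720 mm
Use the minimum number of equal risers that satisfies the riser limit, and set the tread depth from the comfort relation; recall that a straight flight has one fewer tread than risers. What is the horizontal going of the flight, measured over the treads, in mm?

4496 mm

2720 / 167 = 16.287 → round up to 17 risers.
Riser R = 2720 / 17 = 160 mm, within the 167 mm limit.
From 2R + T = 601: T = 601 − 320 = 281 mm.
Going = (17 − 1) × 281 = 4496 mm.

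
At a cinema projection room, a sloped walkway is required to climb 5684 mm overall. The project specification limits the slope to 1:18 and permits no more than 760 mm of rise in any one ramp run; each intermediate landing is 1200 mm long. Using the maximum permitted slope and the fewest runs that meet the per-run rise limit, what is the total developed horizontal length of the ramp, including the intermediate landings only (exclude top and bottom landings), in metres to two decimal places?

110.71 m

5684 / 760 = 7.48, so 8 ramp runs are needed. That means 7 intermediate landings.
Ramp run (horizontal) at 1:18: 5684 × 18 = 102312 mm.
Intermediate landings: 7 × 1200 = 8400 mm.
Developed length = 102312 + 8400 = 110712 mm.
= 110.71 m.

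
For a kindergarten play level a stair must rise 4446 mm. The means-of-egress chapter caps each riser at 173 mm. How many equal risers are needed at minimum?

⌈4446/173⌉ = 26 risers.

26 risers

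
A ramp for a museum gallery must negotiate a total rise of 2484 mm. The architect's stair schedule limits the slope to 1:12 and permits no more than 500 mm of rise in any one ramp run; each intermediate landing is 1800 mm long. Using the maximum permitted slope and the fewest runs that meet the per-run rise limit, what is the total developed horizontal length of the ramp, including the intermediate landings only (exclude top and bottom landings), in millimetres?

37008 mm

2484 / 500 = 4.968 → round up to 5 ramp runs. That means 4 intermediate landings.
Horizontal run for 2484 mm of rise at 1:12 is 2484 × 12 = 29808 mm.
4 intermediate landings contribute 4 × 1800 = 7200 mm.
Developed length = 29808 + 7200 = 37008 mm.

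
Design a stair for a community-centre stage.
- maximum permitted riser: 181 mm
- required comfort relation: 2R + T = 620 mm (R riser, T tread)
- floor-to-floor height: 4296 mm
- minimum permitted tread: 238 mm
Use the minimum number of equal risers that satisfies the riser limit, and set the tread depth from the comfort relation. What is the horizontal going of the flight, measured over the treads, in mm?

6026 mm

4296 / 181 = 23.735 → round up to 24 risers.
R = 4296 ÷ 24 = 179 mm.
T = 620 − 2·179 = 262 mm, which satisfies the 238 mm minimum.
24 risers give 23 treads; going = 23 × 262 = 6026 mm.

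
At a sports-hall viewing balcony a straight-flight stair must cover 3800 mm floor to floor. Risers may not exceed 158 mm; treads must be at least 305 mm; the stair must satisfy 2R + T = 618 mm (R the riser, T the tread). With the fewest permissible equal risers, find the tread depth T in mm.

314 mm

3800 / 158 = 24.05, so 25 risers are needed.
Each riser is 3800/25 = 152 mm (≤ 158 mm).
T = 618 − 2·152 = 314 mm, which satisfies the 305 mm minimum.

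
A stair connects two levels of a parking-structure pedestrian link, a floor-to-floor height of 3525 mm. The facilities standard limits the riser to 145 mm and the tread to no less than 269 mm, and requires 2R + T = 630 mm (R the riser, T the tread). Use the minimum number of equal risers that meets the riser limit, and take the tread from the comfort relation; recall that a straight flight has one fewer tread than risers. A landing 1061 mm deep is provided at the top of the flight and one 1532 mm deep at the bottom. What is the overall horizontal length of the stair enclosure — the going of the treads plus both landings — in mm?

10945 mm

3525 / 145 = 24.310 → round up to 25 risers.
Each riser is 3525/25 = 141 mm (≤ 145 mm).
From 2R + T = 630: T = 630 − 282 = 348 mm.
Treads = 25 − 1 = 24; going = 24 × 348 = 8352 mm.
Enclosure = 8352 + 1061 + 1532 = 10945 mm.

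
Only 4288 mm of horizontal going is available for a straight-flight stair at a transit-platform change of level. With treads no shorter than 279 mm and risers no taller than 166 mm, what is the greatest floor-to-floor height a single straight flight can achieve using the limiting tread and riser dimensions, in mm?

Treads that fit: ⌊4288 / 279⌋ = 15.
Risers = treads + 1 = 16.
Maximum height = 16 × 166 = 2656 mm.

2656 mm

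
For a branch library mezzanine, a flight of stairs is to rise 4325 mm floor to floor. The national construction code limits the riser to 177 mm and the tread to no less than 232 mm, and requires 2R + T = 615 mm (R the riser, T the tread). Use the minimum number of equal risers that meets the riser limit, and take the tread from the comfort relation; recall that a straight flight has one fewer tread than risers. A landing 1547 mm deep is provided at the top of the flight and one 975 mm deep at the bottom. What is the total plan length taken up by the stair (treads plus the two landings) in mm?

8978 mm

4325 / 177 = 24.435 → round up to 25 risers.
R = 4325 ÷ 25 = 173 mm.
From 2R + T = 615: T = 615 − 346 = 269 mm.
Treads = 25 − 1 = 24; going = 24 × 269 = 6456 mm.
Add landings: 6456 + 1547 + 975 = 8978 mm.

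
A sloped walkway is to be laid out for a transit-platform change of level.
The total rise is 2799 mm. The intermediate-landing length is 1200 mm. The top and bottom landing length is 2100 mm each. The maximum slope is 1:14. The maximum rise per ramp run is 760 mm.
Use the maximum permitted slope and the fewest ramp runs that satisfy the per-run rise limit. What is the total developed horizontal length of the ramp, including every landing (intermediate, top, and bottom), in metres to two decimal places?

46.99 m

At most 760 each: 2799/760 = 3.68, giving 4 ramp runs. That means 3 intermediate landings.
Ramp run (horizontal) at 1:14: 2799 × 14 = 39186 mm.
Intermediate landings: 3 × 1200 = 3600 mm.
Top and bottom landings: 2 × 2100 = 4200 mm.
Total = 39186 + 3600 + 4200 = 46986 mm.
= 46.99 m.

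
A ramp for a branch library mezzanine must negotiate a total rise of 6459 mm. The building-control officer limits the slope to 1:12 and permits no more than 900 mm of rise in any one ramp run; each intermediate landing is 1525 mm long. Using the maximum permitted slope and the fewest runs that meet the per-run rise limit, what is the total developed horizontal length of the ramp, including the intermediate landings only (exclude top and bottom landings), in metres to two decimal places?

88.18 m

6459 / 900 = 7.18, so 8 ramp runs are needed. That means 7 intermediate landings.
Horizontal run for 6459 mm of rise at 1:12 is 6459 × 12 = 77508 mm.
Intermediate landings: 7 × 1525 = 10675 mm.
Developed length = 77508 + 10675 = 88183 mm.
= 88.18 m.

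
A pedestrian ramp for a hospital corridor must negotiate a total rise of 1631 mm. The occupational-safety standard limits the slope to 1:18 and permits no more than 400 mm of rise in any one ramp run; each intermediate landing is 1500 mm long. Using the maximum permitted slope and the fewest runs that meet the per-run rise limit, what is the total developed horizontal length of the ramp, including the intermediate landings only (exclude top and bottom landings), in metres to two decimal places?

1631 / 400 = 4.08, so 5 ramp runs are needed. That means 4 intermediate landings.
Ramp run (horizontal) at 1:18: 1631 × 18 = 29358 mm.
Intermediate landings: 4 × 1500 = 6000 mm.
Total developed length = 29358 + 6000 = 35358 mm.
= 35.36 m.

35.36 m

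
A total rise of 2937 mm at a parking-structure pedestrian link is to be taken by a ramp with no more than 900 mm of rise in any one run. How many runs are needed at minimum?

At most 900 each: 2937/900 = 3.26, giving 4 ramp runs.

4 runs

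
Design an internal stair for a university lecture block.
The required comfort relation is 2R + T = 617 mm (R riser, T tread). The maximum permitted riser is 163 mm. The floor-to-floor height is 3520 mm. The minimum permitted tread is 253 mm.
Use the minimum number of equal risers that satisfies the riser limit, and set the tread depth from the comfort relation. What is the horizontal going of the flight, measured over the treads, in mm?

At most 163 each: 3520/163 = 21.60, giving 22 risers.
R = 3520 ÷ 22 = 160 mm.
T = 617 − 2·160 = 297 mm, which satisfies the 253 mm minimum.
Treads = 22 − 1 = 21; going = 21 × 297 = 6237 mm.

6237 mm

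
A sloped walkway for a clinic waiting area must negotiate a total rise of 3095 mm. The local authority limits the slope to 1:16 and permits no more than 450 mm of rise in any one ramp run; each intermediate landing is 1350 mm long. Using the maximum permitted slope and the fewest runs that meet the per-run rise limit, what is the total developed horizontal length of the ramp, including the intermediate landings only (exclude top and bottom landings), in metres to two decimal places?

3095 / 450 = 6.88, so 7 ramp runs are needed. That means 6 intermediate landings.
Horizontal run for 3095 mm of rise at 1:16 is 3095 × 16 = 49520 mm.
6 intermediate landings contribute 6 × 1350 = 8100 mm.
Total developed length = 49520 + 8100 = 57620 mm.
= 57.62 m.

57.62 m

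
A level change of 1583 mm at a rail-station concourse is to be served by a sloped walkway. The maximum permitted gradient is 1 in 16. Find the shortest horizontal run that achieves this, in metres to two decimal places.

Run = rise × 16 = 1583 × 16 = 25328 mm.
25328 mm = 25.33 m.

25.33 m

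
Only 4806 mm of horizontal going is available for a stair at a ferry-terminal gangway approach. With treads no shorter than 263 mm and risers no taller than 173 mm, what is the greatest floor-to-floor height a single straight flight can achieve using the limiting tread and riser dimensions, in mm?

3287 mm

Treads that fit: ⌊4806 / 263⌋ = 18.
Risers = treads + 1 = 19.
Maximum height = 19 × 173 = 3287 mm.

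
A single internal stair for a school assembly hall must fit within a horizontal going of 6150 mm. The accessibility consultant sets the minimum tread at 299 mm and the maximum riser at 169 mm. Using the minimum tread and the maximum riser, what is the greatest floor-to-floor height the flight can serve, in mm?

3549 mm

6150 / 299 = 20.57, so 20 treads fit.
Risers = treads + 1 = 21.
Maximum height = 21 × 169 = 3549 mm.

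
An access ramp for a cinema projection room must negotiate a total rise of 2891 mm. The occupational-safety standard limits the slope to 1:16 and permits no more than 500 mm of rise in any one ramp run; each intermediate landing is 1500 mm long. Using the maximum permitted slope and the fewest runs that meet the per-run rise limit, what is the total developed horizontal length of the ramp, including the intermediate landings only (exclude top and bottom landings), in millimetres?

⌈2891/500⌉ = 6 ramp runs. That means 5 intermediate landings.
Ramp run (horizontal) at 1:16: 2891 × 16 = 46256 mm.
Intermediate landings: 5 × 1500 = 7500 mm.
Total developed length = 46256 + 7500 = 53756 mm.

53756 mm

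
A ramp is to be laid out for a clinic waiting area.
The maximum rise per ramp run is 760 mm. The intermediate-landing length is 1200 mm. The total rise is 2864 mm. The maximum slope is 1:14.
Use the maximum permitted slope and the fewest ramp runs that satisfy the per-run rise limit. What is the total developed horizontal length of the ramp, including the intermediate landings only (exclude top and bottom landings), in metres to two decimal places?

2864 / 760 = 3.768 → round up to 4 ramp runs. That means 3 intermediate landings.
Ramp run (horizontal) at 1:14: 2864 × 14 = 40096 mm.
Intermediate landings: 3 × 1200 = 3600 mm.
Developed length = 40096 + 3600 = 43696 mm.
= 43.70 m.

43.70 m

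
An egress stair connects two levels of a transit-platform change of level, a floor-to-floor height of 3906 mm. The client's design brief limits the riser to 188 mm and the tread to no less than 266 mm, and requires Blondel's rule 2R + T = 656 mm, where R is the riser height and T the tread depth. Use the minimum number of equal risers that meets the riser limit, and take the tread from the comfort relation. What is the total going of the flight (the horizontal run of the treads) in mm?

5680 mm

3906 / 188 = 20.777 → round up to 21 risers.
Each riser is 3906/21 = 186 mm (≤ 188 mm).
From 2R + T = 656: T = 656 − 372 = 284 mm.
Going = (21 − 1) × 284 = 5680 mm.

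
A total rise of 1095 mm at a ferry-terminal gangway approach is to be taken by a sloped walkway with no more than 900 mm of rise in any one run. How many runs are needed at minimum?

1095 / 900 = 1.217 → round up to 2 ramp runs.

2 runs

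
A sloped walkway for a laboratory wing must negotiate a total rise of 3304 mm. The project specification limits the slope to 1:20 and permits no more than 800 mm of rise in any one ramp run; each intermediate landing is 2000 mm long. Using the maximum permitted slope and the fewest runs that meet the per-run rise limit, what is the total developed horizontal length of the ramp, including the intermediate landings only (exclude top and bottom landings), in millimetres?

3304 / 800 = 4.130 → round up to 5 ramp runs. That means 4 intermediate landings.
Ramp run (horizontal) at 1:20: 3304 × 20 = 66080 mm.
4 intermediate landings contribute 4 × 2000 = 8000 mm.
Total developed length = 66080 + 8000 = 74080 mm.

74080 mm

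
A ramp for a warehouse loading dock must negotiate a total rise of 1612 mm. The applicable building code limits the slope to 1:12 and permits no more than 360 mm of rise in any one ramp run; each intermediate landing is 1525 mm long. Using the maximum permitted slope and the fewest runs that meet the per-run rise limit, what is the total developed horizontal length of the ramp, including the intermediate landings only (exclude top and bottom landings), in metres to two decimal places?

25.44 m

At most 360 each: 1612/360 = 4.48, giving 5 ramp runs. That means 4 intermediate landings.
Ramp run (horizontal) at 1:12: 1612 × 12 = 19344 mm.
4 intermediate landings contribute 4 × 1525 = 6100 mm.
Developed length = 19344 + 6100 = 25444 mm.
= 25.44 m.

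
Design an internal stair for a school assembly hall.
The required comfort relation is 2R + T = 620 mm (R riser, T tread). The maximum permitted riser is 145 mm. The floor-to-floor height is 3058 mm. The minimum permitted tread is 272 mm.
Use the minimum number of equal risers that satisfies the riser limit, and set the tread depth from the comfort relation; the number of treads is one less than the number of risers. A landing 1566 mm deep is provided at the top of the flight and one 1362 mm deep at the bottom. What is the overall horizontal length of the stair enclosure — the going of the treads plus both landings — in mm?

3058 / 145 = 21.09, so 22 risers are needed.
Riser R = 3058 / 22 = 139 mm, within the 145 mm limit.
Tread T = 620 − 2 × 139 = 342 mm (≥ 272 mm).
22 risers give 21 treads; going = 21 × 342 = 7182 mm.
Enclosure = 7182 + 1566 + 1362 = 10110 mm.

10110 mm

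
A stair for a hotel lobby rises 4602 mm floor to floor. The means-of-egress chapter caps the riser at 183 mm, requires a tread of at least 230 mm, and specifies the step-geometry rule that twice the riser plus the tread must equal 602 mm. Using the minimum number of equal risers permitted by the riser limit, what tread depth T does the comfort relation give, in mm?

248 mm

4602 / 183 = 25.148 → round up to 26 risers.
R = 4602 ÷ 26 = 177 mm.
T = 602 − 2·177 = 248 mm, which satisfies the 230 mm minimum.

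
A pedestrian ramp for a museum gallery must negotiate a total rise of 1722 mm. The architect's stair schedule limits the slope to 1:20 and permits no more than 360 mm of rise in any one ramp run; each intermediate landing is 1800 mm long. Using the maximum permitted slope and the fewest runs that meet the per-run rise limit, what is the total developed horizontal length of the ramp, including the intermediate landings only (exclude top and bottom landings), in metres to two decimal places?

1722 / 360 = 4.783 → round up to 5 ramp runs. That means 4 intermediate landings.
Ramp run (horizontal) at 1:20: 1722 × 20 = 34440 mm.
4 intermediate landings contribute 4 × 1800 = 7200 mm.
Total developed length = 34440 + 7200 = 41640 mm.
= 41.64 m.

41.64 m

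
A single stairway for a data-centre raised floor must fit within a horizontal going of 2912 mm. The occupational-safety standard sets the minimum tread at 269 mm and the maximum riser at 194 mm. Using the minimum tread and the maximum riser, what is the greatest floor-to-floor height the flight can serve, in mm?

Treads that fit: ⌊2912 / 269⌋ = 10.
Risers = treads + 1 = 11.
Maximum height = 11 × 194 = 2134 mm.

2134 mm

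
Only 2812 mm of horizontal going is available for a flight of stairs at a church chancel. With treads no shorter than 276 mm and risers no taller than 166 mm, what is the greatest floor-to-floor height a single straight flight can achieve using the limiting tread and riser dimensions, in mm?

1826 mm

2812 / 276 = 10.19, so 10 treads fit.
Risers = treads + 1 = 11.
Maximum height = 11 × 166 = 1826 mm.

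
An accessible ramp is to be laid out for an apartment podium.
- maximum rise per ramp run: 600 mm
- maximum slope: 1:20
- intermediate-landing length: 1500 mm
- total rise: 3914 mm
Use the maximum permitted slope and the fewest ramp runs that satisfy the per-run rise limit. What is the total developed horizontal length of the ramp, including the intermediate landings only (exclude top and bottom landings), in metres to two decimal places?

87.28 m

At most 600 each: 3914/600 = 6.52, giving 7 ramp runs. That means 6 intermediate landings.
Ramp run (horizontal) at 1:20: 3914 × 20 = 78280 mm.
Intermediate landings: 6 × 1500 = 9000 mm.
Total developed length = 78280 + 9000 = 87280 mm.
= 87.28 m.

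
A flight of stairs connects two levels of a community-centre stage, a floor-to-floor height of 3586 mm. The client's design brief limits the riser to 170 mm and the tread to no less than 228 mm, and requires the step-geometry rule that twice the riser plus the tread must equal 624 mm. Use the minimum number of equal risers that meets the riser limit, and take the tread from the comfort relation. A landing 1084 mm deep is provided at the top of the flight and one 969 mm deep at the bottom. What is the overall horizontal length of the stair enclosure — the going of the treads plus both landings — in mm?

⌈3586/170⌉ = 22 risers.
Each riser is 3586/22 = 163 mm (≤ 170 mm).
T = 624 − 2·163 = 298 mm, which satisfies the 228 mm minimum.
Going = (22 − 1) × 298 = 6258 mm.
Add landings: 6258 + 1084 + 969 = 8311 mm.

8311 mm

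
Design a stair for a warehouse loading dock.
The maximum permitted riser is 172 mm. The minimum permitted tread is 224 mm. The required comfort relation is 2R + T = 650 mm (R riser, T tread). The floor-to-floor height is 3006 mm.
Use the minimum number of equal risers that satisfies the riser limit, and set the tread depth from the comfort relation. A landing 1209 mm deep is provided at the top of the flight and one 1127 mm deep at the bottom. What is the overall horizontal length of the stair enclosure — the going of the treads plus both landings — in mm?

7708 mm

3006 / 172 = 17.477 → round up to 18 risers.
R = 3006 ÷ 18 = 167 mm.
Tread T = 650 − 2 × 167 = 316 mm (≥ 224 mm).
18 risers give 17 treads; going = 17 × 316 = 5372 mm.
Add landings: 5372 + 1209 + 1127 = 7708 mm.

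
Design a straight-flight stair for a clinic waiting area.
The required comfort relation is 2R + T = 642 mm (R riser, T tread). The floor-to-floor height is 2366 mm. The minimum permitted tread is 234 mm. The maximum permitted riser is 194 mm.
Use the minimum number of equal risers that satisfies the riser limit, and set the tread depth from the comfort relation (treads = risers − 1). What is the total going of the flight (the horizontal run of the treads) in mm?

3336 mm

At most 194 each: 2366/194 = 12.20, giving 13 risers.
Riser R = 2366 / 13 = 182 mm, within the 194 mm limit.
From 2R + T = 642: T = 642 − 364 = 278 mm.
Going = (13 − 1) × 278 = 3336 mm.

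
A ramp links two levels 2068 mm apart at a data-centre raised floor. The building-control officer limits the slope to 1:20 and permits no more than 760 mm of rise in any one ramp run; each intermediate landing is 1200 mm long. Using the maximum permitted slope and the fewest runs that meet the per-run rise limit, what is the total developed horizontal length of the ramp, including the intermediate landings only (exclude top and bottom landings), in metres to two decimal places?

⌈2068/760⌉ = 3 ramp runs. That means 2 intermediate landings.
Ramp run (horizontal) at 1:20: 2068 × 20 = 41360 mm.
Intermediate landings: 2 × 1200 = 2400 mm.
Developed length = 41360 + 2400 = 43760 mm.
= 43.76 m.

43.76 m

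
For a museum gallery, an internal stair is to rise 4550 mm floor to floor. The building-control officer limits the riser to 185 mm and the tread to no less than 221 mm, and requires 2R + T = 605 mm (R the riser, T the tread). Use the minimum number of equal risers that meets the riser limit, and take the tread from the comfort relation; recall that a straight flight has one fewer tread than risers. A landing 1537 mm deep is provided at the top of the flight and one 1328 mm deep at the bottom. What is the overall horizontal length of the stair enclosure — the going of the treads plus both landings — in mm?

⌈4550/185⌉ = 25 risers.
R = 4550 ÷ 25 = 182 mm.
T = 605 − 2·182 = 241 mm, which satisfies the 221 mm minimum.
25 risers give 24 treads; going = 24 × 241 = 5784 mm.
Enclosure = 5784 + 1537 + 1328 = 8649 mm.

8649 mm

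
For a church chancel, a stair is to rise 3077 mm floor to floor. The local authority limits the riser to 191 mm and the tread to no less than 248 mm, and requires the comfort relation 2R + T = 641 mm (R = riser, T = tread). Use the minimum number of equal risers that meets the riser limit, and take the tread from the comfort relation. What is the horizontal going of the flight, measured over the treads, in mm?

3077 / 191 = 16.11, so 17 risers are needed.
Riser R = 3077 / 17 = 181 mm, within the 191 mm limit.
Tread T = 641 − 2 × 181 = 279 mm (≥ 248 mm).
17 risers give 16 treads; going = 16 × 279 = 4464 mm.

4464 mm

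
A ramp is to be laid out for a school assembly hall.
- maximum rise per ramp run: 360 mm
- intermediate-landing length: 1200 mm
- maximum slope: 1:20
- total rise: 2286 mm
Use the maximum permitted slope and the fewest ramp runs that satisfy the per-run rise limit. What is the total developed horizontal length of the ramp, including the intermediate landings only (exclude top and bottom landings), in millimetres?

2286 / 360 = 6.350 → round up to 7 ramp runs. That means 6 intermediate landings.
Ramp run (horizontal) at 1:20: 2286 × 20 = 45720 mm.
6 intermediate landings contribute 6 × 1200 = 7200 mm.
Developed length = 45720 + 7200 = 52920 mm.

52920 mm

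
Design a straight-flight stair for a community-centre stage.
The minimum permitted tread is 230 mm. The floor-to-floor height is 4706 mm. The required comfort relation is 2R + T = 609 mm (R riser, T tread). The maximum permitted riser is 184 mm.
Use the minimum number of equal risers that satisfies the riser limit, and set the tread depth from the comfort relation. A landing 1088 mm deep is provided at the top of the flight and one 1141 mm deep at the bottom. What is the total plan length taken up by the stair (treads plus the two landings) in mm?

⌈4706/184⌉ = 26 risers.
Each riser is 4706/26 = 181 mm (≤ 184 mm).
T = 609 − 2·181 = 247 mm, which satisfies the 230 mm minimum.
Going = (26 − 1) × 247 = 6175 mm.
Add landings: 6175 + 1088 + 1141 = 8404 mm.

8404 mm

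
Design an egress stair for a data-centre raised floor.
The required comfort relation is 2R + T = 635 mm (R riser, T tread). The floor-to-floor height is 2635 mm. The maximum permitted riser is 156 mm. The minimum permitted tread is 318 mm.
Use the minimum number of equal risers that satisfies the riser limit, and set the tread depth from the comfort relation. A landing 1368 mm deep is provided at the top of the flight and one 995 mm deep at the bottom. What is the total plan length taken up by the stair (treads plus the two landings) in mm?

At most 156 each: 2635/156 = 16.89, giving 17 risers.
Each riser is 2635/17 = 155 mm (≤ 156 mm).
Tread T = 635 − 2 × 155 = 325 mm (≥ 318 mm).
17 risers give 16 treads; going = 16 × 325 = 5200 mm.
Add landings: 5200 + 1368 + 995 = 7563 mm.

7563 mm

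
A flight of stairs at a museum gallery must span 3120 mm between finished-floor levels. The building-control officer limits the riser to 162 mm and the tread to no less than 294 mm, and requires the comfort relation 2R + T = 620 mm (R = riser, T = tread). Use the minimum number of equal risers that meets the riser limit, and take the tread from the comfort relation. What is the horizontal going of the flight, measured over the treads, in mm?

3120 / 162 = 19.259 → round up to 20 risers.
R = 3120 ÷ 20 = 156 mm.
From 2R + T = 620: T = 620 − 312 = 308 mm.
Treads = 20 − 1 = 19; going = 19 × 308 = 5852 mm.

5852 mm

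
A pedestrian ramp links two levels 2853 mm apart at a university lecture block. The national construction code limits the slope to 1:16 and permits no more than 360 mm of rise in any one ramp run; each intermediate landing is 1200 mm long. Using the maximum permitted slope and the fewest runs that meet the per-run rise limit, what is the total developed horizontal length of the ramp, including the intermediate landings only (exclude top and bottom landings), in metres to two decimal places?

⌈2853/360⌉ = 8 ramp runs. That means 7 intermediate landings.
Horizontal run for 2853 mm of rise at 1:16 is 2853 × 16 = 45648 mm.
Intermediate landings: 7 × 1200 = 8400 mm.
Total developed length = 45648 + 8400 = 54048 mm.
= 54.05 m.

54.05 m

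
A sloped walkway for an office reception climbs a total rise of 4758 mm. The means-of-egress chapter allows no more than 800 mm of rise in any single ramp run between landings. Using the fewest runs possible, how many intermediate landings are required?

5 intermediate landings

4758 / 800 = 5.95, so 6 ramp runs are needed.
6 runs are separated by 5 intermediate landings.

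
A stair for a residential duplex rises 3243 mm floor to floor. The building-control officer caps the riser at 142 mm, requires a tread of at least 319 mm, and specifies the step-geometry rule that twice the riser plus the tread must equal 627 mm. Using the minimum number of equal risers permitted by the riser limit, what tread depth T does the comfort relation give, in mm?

⌈3243/142⌉ = 23 risers.
Riser R = 3243 / 23 = 141 mm, within the 142 mm limit.
From 2R + T = 627: T = 627 − 282 = 345 mm.

345 mm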